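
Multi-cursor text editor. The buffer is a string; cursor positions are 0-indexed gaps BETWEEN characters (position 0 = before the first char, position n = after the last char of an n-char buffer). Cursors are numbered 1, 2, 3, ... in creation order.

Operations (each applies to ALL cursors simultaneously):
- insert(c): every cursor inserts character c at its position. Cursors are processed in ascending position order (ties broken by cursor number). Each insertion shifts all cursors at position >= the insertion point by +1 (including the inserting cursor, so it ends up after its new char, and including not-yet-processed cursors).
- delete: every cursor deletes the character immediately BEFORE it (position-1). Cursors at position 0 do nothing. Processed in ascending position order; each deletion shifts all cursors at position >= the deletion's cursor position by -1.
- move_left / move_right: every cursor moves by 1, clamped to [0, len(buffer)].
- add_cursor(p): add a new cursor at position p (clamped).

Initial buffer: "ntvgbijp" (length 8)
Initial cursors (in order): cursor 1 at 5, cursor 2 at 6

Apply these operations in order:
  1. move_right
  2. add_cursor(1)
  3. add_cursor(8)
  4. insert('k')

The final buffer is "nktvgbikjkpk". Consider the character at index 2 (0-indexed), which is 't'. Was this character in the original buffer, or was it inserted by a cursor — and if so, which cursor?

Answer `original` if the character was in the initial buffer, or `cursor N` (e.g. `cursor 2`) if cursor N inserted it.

Answer: original

Derivation:
After op 1 (move_right): buffer="ntvgbijp" (len 8), cursors c1@6 c2@7, authorship ........
After op 2 (add_cursor(1)): buffer="ntvgbijp" (len 8), cursors c3@1 c1@6 c2@7, authorship ........
After op 3 (add_cursor(8)): buffer="ntvgbijp" (len 8), cursors c3@1 c1@6 c2@7 c4@8, authorship ........
After op 4 (insert('k')): buffer="nktvgbikjkpk" (len 12), cursors c3@2 c1@8 c2@10 c4@12, authorship .3.....1.2.4
Authorship (.=original, N=cursor N): . 3 . . . . . 1 . 2 . 4
Index 2: author = original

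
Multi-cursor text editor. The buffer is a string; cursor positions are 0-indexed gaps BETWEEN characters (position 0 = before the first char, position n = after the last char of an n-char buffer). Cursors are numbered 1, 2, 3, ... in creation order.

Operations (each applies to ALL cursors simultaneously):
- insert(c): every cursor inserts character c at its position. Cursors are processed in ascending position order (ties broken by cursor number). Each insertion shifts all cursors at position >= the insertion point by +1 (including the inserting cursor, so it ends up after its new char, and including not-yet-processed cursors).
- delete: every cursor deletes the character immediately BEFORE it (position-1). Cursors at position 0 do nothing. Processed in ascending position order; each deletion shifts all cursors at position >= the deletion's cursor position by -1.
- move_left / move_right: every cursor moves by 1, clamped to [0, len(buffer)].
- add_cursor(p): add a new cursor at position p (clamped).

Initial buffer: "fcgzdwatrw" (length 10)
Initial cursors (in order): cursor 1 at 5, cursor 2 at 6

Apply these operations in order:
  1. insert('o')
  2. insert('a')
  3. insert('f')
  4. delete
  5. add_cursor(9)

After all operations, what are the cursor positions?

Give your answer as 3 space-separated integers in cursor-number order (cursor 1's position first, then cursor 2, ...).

Answer: 7 10 9

Derivation:
After op 1 (insert('o')): buffer="fcgzdowoatrw" (len 12), cursors c1@6 c2@8, authorship .....1.2....
After op 2 (insert('a')): buffer="fcgzdoawoaatrw" (len 14), cursors c1@7 c2@10, authorship .....11.22....
After op 3 (insert('f')): buffer="fcgzdoafwoafatrw" (len 16), cursors c1@8 c2@12, authorship .....111.222....
After op 4 (delete): buffer="fcgzdoawoaatrw" (len 14), cursors c1@7 c2@10, authorship .....11.22....
After op 5 (add_cursor(9)): buffer="fcgzdoawoaatrw" (len 14), cursors c1@7 c3@9 c2@10, authorship .....11.22....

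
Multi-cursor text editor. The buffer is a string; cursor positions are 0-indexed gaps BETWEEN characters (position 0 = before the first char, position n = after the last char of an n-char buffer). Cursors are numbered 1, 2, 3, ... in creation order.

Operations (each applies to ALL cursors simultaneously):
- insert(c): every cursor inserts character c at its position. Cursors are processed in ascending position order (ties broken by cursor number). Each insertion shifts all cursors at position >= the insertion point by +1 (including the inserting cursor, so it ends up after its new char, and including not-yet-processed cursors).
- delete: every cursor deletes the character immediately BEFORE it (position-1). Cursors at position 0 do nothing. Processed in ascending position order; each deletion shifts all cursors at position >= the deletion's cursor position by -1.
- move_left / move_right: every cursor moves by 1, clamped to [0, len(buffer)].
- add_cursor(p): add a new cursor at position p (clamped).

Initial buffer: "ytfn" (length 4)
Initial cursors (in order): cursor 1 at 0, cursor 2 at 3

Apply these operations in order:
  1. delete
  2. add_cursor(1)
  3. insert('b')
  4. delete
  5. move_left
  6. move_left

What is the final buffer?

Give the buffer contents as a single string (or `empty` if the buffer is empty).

After op 1 (delete): buffer="ytn" (len 3), cursors c1@0 c2@2, authorship ...
After op 2 (add_cursor(1)): buffer="ytn" (len 3), cursors c1@0 c3@1 c2@2, authorship ...
After op 3 (insert('b')): buffer="bybtbn" (len 6), cursors c1@1 c3@3 c2@5, authorship 1.3.2.
After op 4 (delete): buffer="ytn" (len 3), cursors c1@0 c3@1 c2@2, authorship ...
After op 5 (move_left): buffer="ytn" (len 3), cursors c1@0 c3@0 c2@1, authorship ...
After op 6 (move_left): buffer="ytn" (len 3), cursors c1@0 c2@0 c3@0, authorship ...

Answer: ytn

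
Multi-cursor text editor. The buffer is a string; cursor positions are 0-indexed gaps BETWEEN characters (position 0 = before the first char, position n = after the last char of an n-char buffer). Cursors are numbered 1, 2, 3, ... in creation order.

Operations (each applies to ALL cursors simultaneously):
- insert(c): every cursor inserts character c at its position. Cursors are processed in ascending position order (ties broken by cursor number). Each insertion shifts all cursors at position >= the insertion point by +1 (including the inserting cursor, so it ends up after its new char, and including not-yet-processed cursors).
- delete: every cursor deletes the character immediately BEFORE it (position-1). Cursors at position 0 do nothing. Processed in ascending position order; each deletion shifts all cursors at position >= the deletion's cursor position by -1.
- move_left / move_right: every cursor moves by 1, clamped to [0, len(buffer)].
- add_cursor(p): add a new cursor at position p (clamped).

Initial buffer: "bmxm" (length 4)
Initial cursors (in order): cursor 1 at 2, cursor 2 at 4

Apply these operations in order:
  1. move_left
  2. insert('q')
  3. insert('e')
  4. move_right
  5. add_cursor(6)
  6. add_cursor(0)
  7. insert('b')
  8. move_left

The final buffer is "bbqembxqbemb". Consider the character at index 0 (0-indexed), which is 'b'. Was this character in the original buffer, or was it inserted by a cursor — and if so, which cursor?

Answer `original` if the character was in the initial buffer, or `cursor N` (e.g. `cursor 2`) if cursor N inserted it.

Answer: cursor 4

Derivation:
After op 1 (move_left): buffer="bmxm" (len 4), cursors c1@1 c2@3, authorship ....
After op 2 (insert('q')): buffer="bqmxqm" (len 6), cursors c1@2 c2@5, authorship .1..2.
After op 3 (insert('e')): buffer="bqemxqem" (len 8), cursors c1@3 c2@7, authorship .11..22.
After op 4 (move_right): buffer="bqemxqem" (len 8), cursors c1@4 c2@8, authorship .11..22.
After op 5 (add_cursor(6)): buffer="bqemxqem" (len 8), cursors c1@4 c3@6 c2@8, authorship .11..22.
After op 6 (add_cursor(0)): buffer="bqemxqem" (len 8), cursors c4@0 c1@4 c3@6 c2@8, authorship .11..22.
After op 7 (insert('b')): buffer="bbqembxqbemb" (len 12), cursors c4@1 c1@6 c3@9 c2@12, authorship 4.11.1.232.2
After op 8 (move_left): buffer="bbqembxqbemb" (len 12), cursors c4@0 c1@5 c3@8 c2@11, authorship 4.11.1.232.2
Authorship (.=original, N=cursor N): 4 . 1 1 . 1 . 2 3 2 . 2
Index 0: author = 4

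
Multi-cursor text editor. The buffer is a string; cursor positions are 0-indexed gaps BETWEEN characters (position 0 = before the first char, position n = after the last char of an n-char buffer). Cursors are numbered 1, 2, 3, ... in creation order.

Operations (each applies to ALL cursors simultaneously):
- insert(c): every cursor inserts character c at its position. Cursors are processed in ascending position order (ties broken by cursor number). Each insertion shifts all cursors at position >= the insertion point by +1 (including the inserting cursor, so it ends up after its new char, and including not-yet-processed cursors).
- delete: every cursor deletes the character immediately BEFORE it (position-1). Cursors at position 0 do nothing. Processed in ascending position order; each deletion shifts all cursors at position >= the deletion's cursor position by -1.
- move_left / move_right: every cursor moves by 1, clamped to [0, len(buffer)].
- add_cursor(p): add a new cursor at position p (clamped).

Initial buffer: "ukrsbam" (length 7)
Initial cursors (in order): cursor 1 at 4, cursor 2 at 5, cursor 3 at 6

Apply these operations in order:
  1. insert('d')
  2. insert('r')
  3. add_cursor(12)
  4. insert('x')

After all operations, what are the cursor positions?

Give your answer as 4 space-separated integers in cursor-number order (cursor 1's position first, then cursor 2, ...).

Answer: 7 11 16 16

Derivation:
After op 1 (insert('d')): buffer="ukrsdbdadm" (len 10), cursors c1@5 c2@7 c3@9, authorship ....1.2.3.
After op 2 (insert('r')): buffer="ukrsdrbdradrm" (len 13), cursors c1@6 c2@9 c3@12, authorship ....11.22.33.
After op 3 (add_cursor(12)): buffer="ukrsdrbdradrm" (len 13), cursors c1@6 c2@9 c3@12 c4@12, authorship ....11.22.33.
After op 4 (insert('x')): buffer="ukrsdrxbdrxadrxxm" (len 17), cursors c1@7 c2@11 c3@16 c4@16, authorship ....111.222.3334.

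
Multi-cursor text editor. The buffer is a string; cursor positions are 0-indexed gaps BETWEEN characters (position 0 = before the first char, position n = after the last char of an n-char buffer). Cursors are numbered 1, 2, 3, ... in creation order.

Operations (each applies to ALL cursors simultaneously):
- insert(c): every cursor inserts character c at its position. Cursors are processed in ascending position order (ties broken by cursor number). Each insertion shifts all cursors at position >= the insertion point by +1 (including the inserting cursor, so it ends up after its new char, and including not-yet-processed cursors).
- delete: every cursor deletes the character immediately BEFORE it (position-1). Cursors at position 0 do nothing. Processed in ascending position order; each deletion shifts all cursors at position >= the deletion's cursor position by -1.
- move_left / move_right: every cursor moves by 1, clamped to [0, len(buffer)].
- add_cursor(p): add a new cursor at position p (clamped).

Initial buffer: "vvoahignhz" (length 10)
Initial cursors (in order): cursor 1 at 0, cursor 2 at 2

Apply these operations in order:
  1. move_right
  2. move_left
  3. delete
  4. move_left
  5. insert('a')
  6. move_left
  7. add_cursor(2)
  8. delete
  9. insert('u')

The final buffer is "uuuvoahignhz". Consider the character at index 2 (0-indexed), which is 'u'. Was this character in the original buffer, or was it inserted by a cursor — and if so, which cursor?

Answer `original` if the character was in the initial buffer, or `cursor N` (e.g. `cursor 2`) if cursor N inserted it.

Answer: cursor 3

Derivation:
After op 1 (move_right): buffer="vvoahignhz" (len 10), cursors c1@1 c2@3, authorship ..........
After op 2 (move_left): buffer="vvoahignhz" (len 10), cursors c1@0 c2@2, authorship ..........
After op 3 (delete): buffer="voahignhz" (len 9), cursors c1@0 c2@1, authorship .........
After op 4 (move_left): buffer="voahignhz" (len 9), cursors c1@0 c2@0, authorship .........
After op 5 (insert('a')): buffer="aavoahignhz" (len 11), cursors c1@2 c2@2, authorship 12.........
After op 6 (move_left): buffer="aavoahignhz" (len 11), cursors c1@1 c2@1, authorship 12.........
After op 7 (add_cursor(2)): buffer="aavoahignhz" (len 11), cursors c1@1 c2@1 c3@2, authorship 12.........
After op 8 (delete): buffer="voahignhz" (len 9), cursors c1@0 c2@0 c3@0, authorship .........
After op 9 (insert('u')): buffer="uuuvoahignhz" (len 12), cursors c1@3 c2@3 c3@3, authorship 123.........
Authorship (.=original, N=cursor N): 1 2 3 . . . . . . . . .
Index 2: author = 3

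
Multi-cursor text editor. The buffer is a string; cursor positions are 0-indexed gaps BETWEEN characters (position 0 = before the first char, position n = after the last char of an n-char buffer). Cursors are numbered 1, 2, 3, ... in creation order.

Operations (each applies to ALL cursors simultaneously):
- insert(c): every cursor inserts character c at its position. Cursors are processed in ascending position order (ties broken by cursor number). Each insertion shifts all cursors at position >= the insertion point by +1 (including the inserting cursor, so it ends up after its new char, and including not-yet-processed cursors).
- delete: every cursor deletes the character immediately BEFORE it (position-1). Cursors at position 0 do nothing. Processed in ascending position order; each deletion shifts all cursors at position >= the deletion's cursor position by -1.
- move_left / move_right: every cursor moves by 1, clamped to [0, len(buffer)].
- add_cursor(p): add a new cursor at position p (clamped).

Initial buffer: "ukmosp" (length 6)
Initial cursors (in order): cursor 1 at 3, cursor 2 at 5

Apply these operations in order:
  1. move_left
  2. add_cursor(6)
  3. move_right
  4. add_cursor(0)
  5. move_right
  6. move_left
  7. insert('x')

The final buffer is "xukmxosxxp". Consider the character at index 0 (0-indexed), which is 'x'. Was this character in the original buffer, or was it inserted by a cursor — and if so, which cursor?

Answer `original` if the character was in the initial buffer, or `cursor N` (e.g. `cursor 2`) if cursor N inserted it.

After op 1 (move_left): buffer="ukmosp" (len 6), cursors c1@2 c2@4, authorship ......
After op 2 (add_cursor(6)): buffer="ukmosp" (len 6), cursors c1@2 c2@4 c3@6, authorship ......
After op 3 (move_right): buffer="ukmosp" (len 6), cursors c1@3 c2@5 c3@6, authorship ......
After op 4 (add_cursor(0)): buffer="ukmosp" (len 6), cursors c4@0 c1@3 c2@5 c3@6, authorship ......
After op 5 (move_right): buffer="ukmosp" (len 6), cursors c4@1 c1@4 c2@6 c3@6, authorship ......
After op 6 (move_left): buffer="ukmosp" (len 6), cursors c4@0 c1@3 c2@5 c3@5, authorship ......
After op 7 (insert('x')): buffer="xukmxosxxp" (len 10), cursors c4@1 c1@5 c2@9 c3@9, authorship 4...1..23.
Authorship (.=original, N=cursor N): 4 . . . 1 . . 2 3 .
Index 0: author = 4

Answer: cursor 4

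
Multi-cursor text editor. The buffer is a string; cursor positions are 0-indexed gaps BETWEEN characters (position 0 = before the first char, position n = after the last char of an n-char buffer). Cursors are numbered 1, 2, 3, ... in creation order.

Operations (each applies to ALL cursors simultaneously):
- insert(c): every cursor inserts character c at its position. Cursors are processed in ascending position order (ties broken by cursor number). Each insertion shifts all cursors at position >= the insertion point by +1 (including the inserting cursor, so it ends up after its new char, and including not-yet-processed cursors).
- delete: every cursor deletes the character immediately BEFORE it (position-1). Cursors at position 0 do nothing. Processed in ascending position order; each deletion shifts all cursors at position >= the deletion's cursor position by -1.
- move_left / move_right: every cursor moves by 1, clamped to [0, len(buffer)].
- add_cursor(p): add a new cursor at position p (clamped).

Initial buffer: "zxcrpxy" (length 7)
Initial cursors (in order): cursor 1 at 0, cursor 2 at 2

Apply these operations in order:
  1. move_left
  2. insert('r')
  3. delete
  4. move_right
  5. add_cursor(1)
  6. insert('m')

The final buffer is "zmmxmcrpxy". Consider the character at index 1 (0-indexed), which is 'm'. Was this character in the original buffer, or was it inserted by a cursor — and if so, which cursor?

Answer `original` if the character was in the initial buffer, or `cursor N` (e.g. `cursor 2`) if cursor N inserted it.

After op 1 (move_left): buffer="zxcrpxy" (len 7), cursors c1@0 c2@1, authorship .......
After op 2 (insert('r')): buffer="rzrxcrpxy" (len 9), cursors c1@1 c2@3, authorship 1.2......
After op 3 (delete): buffer="zxcrpxy" (len 7), cursors c1@0 c2@1, authorship .......
After op 4 (move_right): buffer="zxcrpxy" (len 7), cursors c1@1 c2@2, authorship .......
After op 5 (add_cursor(1)): buffer="zxcrpxy" (len 7), cursors c1@1 c3@1 c2@2, authorship .......
After op 6 (insert('m')): buffer="zmmxmcrpxy" (len 10), cursors c1@3 c3@3 c2@5, authorship .13.2.....
Authorship (.=original, N=cursor N): . 1 3 . 2 . . . . .
Index 1: author = 1

Answer: cursor 1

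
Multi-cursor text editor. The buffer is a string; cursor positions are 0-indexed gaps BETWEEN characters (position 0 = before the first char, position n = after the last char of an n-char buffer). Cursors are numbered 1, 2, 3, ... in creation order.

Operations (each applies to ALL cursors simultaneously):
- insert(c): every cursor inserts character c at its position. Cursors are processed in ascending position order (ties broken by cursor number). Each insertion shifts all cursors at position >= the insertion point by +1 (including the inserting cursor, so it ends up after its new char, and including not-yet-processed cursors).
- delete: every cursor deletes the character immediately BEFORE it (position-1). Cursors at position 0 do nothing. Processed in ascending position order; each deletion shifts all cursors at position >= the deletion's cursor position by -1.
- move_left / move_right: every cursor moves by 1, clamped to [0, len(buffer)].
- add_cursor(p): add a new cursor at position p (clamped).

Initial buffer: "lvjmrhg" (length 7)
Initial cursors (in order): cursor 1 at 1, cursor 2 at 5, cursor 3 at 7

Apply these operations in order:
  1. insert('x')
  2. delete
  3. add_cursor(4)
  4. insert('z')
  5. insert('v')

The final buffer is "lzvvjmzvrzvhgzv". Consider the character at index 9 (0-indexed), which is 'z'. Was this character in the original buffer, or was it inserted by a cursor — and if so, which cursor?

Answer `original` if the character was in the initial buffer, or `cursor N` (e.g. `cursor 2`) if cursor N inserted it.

Answer: cursor 2

Derivation:
After op 1 (insert('x')): buffer="lxvjmrxhgx" (len 10), cursors c1@2 c2@7 c3@10, authorship .1....2..3
After op 2 (delete): buffer="lvjmrhg" (len 7), cursors c1@1 c2@5 c3@7, authorship .......
After op 3 (add_cursor(4)): buffer="lvjmrhg" (len 7), cursors c1@1 c4@4 c2@5 c3@7, authorship .......
After op 4 (insert('z')): buffer="lzvjmzrzhgz" (len 11), cursors c1@2 c4@6 c2@8 c3@11, authorship .1...4.2..3
After op 5 (insert('v')): buffer="lzvvjmzvrzvhgzv" (len 15), cursors c1@3 c4@8 c2@11 c3@15, authorship .11...44.22..33
Authorship (.=original, N=cursor N): . 1 1 . . . 4 4 . 2 2 . . 3 3
Index 9: author = 2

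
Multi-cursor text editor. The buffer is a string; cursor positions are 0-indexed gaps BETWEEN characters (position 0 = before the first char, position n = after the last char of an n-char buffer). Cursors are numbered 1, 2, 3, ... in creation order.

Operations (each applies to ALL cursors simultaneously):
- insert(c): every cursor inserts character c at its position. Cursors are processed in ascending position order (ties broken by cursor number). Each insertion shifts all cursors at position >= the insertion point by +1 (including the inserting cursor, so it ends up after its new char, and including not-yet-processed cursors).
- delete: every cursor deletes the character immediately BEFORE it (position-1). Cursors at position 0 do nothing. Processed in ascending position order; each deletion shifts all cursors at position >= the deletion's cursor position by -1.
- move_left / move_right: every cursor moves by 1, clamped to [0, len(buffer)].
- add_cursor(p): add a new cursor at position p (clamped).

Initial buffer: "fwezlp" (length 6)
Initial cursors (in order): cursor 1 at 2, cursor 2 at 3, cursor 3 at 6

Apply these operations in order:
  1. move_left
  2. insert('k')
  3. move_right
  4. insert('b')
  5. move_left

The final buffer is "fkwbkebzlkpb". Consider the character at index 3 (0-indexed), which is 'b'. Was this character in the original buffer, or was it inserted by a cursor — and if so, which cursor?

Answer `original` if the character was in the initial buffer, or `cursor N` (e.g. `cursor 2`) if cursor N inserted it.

Answer: cursor 1

Derivation:
After op 1 (move_left): buffer="fwezlp" (len 6), cursors c1@1 c2@2 c3@5, authorship ......
After op 2 (insert('k')): buffer="fkwkezlkp" (len 9), cursors c1@2 c2@4 c3@8, authorship .1.2...3.
After op 3 (move_right): buffer="fkwkezlkp" (len 9), cursors c1@3 c2@5 c3@9, authorship .1.2...3.
After op 4 (insert('b')): buffer="fkwbkebzlkpb" (len 12), cursors c1@4 c2@7 c3@12, authorship .1.12.2..3.3
After op 5 (move_left): buffer="fkwbkebzlkpb" (len 12), cursors c1@3 c2@6 c3@11, authorship .1.12.2..3.3
Authorship (.=original, N=cursor N): . 1 . 1 2 . 2 . . 3 . 3
Index 3: author = 1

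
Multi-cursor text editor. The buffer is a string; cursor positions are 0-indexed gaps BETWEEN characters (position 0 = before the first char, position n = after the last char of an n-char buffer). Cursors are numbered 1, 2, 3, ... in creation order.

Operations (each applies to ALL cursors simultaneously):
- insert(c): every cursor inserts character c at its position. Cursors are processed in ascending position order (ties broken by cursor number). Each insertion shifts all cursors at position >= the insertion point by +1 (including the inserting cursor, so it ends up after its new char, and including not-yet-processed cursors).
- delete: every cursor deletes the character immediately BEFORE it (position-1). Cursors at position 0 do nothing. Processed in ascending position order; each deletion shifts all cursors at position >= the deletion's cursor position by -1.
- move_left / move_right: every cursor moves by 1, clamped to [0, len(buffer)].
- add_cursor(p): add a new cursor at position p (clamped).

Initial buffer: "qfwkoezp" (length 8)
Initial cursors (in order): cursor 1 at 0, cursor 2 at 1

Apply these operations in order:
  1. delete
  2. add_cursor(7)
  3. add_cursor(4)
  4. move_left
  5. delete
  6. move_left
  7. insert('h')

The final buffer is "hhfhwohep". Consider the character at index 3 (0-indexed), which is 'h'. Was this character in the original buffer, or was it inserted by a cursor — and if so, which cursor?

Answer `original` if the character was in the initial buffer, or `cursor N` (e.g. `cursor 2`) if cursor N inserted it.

After op 1 (delete): buffer="fwkoezp" (len 7), cursors c1@0 c2@0, authorship .......
After op 2 (add_cursor(7)): buffer="fwkoezp" (len 7), cursors c1@0 c2@0 c3@7, authorship .......
After op 3 (add_cursor(4)): buffer="fwkoezp" (len 7), cursors c1@0 c2@0 c4@4 c3@7, authorship .......
After op 4 (move_left): buffer="fwkoezp" (len 7), cursors c1@0 c2@0 c4@3 c3@6, authorship .......
After op 5 (delete): buffer="fwoep" (len 5), cursors c1@0 c2@0 c4@2 c3@4, authorship .....
After op 6 (move_left): buffer="fwoep" (len 5), cursors c1@0 c2@0 c4@1 c3@3, authorship .....
After op 7 (insert('h')): buffer="hhfhwohep" (len 9), cursors c1@2 c2@2 c4@4 c3@7, authorship 12.4..3..
Authorship (.=original, N=cursor N): 1 2 . 4 . . 3 . .
Index 3: author = 4

Answer: cursor 4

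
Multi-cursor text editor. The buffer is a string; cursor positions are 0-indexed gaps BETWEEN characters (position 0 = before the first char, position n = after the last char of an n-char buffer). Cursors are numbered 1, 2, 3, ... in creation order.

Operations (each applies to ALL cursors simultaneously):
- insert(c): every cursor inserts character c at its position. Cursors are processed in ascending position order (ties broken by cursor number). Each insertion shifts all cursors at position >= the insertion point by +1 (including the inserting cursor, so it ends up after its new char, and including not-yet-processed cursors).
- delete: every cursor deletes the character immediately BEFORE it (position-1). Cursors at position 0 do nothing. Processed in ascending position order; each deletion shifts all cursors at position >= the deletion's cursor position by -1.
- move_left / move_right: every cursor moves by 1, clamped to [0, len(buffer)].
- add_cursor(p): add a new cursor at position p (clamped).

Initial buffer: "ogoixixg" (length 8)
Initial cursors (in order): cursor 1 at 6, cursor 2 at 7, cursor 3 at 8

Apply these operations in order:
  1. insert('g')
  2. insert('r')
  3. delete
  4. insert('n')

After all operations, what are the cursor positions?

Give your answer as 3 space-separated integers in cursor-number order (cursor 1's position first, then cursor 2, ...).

Answer: 8 11 14

Derivation:
After op 1 (insert('g')): buffer="ogoixigxggg" (len 11), cursors c1@7 c2@9 c3@11, authorship ......1.2.3
After op 2 (insert('r')): buffer="ogoixigrxgrggr" (len 14), cursors c1@8 c2@11 c3@14, authorship ......11.22.33
After op 3 (delete): buffer="ogoixigxggg" (len 11), cursors c1@7 c2@9 c3@11, authorship ......1.2.3
After op 4 (insert('n')): buffer="ogoixignxgnggn" (len 14), cursors c1@8 c2@11 c3@14, authorship ......11.22.33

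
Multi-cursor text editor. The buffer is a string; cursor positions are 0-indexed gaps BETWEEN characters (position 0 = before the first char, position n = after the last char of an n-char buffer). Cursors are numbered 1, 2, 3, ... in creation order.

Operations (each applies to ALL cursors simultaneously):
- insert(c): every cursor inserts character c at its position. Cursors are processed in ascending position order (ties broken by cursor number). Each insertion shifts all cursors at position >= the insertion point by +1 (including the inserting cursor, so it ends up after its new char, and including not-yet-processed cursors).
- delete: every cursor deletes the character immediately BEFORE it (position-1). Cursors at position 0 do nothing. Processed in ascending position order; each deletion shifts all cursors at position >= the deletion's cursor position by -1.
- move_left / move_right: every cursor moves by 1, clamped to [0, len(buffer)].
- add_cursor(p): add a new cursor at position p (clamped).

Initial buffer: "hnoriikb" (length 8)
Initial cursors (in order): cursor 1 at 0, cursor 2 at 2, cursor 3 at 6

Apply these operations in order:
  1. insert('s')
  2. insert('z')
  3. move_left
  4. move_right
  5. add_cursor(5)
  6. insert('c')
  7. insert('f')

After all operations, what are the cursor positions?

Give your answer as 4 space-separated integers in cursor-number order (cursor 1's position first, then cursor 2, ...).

Answer: 4 12 20 9

Derivation:
After op 1 (insert('s')): buffer="shnsoriiskb" (len 11), cursors c1@1 c2@4 c3@9, authorship 1..2....3..
After op 2 (insert('z')): buffer="szhnszoriiszkb" (len 14), cursors c1@2 c2@6 c3@12, authorship 11..22....33..
After op 3 (move_left): buffer="szhnszoriiszkb" (len 14), cursors c1@1 c2@5 c3@11, authorship 11..22....33..
After op 4 (move_right): buffer="szhnszoriiszkb" (len 14), cursors c1@2 c2@6 c3@12, authorship 11..22....33..
After op 5 (add_cursor(5)): buffer="szhnszoriiszkb" (len 14), cursors c1@2 c4@5 c2@6 c3@12, authorship 11..22....33..
After op 6 (insert('c')): buffer="szchnsczcoriiszckb" (len 18), cursors c1@3 c4@7 c2@9 c3@16, authorship 111..2422....333..
After op 7 (insert('f')): buffer="szcfhnscfzcforiiszcfkb" (len 22), cursors c1@4 c4@9 c2@12 c3@20, authorship 1111..244222....3333..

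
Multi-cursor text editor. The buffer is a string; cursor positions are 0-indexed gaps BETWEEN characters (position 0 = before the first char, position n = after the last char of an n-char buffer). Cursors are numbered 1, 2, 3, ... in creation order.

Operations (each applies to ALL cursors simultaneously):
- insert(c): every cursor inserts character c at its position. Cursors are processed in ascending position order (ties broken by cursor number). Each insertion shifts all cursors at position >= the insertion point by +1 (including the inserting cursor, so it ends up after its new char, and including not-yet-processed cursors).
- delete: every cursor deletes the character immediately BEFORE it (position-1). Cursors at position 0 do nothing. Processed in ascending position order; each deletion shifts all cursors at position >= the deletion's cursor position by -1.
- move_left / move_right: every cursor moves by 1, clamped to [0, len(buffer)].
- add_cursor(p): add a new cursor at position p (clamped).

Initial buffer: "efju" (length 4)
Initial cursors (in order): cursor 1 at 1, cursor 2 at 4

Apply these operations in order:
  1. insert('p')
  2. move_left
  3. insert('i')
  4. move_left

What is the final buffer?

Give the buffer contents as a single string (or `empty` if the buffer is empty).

Answer: eipfjuip

Derivation:
After op 1 (insert('p')): buffer="epfjup" (len 6), cursors c1@2 c2@6, authorship .1...2
After op 2 (move_left): buffer="epfjup" (len 6), cursors c1@1 c2@5, authorship .1...2
After op 3 (insert('i')): buffer="eipfjuip" (len 8), cursors c1@2 c2@7, authorship .11...22
After op 4 (move_left): buffer="eipfjuip" (len 8), cursors c1@1 c2@6, authorship .11...22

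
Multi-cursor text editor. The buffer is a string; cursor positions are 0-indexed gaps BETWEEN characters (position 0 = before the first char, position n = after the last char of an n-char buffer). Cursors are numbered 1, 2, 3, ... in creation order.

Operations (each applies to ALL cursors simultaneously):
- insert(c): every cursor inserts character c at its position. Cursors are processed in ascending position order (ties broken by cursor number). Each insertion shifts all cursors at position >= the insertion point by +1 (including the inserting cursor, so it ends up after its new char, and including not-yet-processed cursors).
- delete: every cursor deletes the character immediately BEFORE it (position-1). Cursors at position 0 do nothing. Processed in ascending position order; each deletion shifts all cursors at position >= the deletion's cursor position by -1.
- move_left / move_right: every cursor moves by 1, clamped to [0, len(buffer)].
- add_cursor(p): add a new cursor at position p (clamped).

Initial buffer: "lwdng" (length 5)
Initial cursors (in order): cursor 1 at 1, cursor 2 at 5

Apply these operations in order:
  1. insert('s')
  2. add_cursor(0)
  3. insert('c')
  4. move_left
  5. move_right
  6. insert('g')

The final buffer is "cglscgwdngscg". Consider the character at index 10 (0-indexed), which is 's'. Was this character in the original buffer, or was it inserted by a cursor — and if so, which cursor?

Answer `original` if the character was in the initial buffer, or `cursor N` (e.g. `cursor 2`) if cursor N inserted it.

Answer: cursor 2

Derivation:
After op 1 (insert('s')): buffer="lswdngs" (len 7), cursors c1@2 c2@7, authorship .1....2
After op 2 (add_cursor(0)): buffer="lswdngs" (len 7), cursors c3@0 c1@2 c2@7, authorship .1....2
After op 3 (insert('c')): buffer="clscwdngsc" (len 10), cursors c3@1 c1@4 c2@10, authorship 3.11....22
After op 4 (move_left): buffer="clscwdngsc" (len 10), cursors c3@0 c1@3 c2@9, authorship 3.11....22
After op 5 (move_right): buffer="clscwdngsc" (len 10), cursors c3@1 c1@4 c2@10, authorship 3.11....22
After op 6 (insert('g')): buffer="cglscgwdngscg" (len 13), cursors c3@2 c1@6 c2@13, authorship 33.111....222
Authorship (.=original, N=cursor N): 3 3 . 1 1 1 . . . . 2 2 2
Index 10: author = 2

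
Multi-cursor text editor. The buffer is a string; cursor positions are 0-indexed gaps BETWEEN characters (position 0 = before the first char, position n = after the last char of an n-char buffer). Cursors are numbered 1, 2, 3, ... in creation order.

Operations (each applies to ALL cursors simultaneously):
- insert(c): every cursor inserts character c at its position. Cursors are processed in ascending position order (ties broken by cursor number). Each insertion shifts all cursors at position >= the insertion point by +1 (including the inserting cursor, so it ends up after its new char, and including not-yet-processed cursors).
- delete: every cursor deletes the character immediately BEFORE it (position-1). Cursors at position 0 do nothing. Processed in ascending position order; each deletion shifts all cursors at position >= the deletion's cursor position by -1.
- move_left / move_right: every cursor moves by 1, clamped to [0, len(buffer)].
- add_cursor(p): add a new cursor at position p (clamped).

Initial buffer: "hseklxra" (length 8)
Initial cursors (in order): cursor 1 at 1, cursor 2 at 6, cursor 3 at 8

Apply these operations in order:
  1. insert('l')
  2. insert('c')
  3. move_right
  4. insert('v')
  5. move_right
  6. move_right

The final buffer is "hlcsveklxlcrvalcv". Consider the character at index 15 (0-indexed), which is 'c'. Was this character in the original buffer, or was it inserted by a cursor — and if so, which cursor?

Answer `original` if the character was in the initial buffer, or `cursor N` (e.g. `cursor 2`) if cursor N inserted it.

Answer: cursor 3

Derivation:
After op 1 (insert('l')): buffer="hlseklxlral" (len 11), cursors c1@2 c2@8 c3@11, authorship .1.....2..3
After op 2 (insert('c')): buffer="hlcseklxlcralc" (len 14), cursors c1@3 c2@10 c3@14, authorship .11.....22..33
After op 3 (move_right): buffer="hlcseklxlcralc" (len 14), cursors c1@4 c2@11 c3@14, authorship .11.....22..33
After op 4 (insert('v')): buffer="hlcsveklxlcrvalcv" (len 17), cursors c1@5 c2@13 c3@17, authorship .11.1....22.2.333
After op 5 (move_right): buffer="hlcsveklxlcrvalcv" (len 17), cursors c1@6 c2@14 c3@17, authorship .11.1....22.2.333
After op 6 (move_right): buffer="hlcsveklxlcrvalcv" (len 17), cursors c1@7 c2@15 c3@17, authorship .11.1....22.2.333
Authorship (.=original, N=cursor N): . 1 1 . 1 . . . . 2 2 . 2 . 3 3 3
Index 15: author = 3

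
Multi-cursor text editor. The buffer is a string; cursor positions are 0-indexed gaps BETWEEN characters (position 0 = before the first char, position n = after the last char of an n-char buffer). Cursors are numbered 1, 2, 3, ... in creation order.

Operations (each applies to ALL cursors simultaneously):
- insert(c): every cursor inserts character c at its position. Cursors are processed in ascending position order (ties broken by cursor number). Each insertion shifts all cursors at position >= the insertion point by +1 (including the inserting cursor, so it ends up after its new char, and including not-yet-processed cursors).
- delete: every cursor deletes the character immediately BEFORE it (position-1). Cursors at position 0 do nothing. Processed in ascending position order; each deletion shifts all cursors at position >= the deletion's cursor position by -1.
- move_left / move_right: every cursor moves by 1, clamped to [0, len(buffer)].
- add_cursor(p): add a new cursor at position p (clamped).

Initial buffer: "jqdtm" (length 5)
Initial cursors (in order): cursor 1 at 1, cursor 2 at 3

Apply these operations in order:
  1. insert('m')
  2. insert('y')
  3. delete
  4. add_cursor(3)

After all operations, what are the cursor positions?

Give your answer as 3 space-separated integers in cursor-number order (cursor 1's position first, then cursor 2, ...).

Answer: 2 5 3

Derivation:
After op 1 (insert('m')): buffer="jmqdmtm" (len 7), cursors c1@2 c2@5, authorship .1..2..
After op 2 (insert('y')): buffer="jmyqdmytm" (len 9), cursors c1@3 c2@7, authorship .11..22..
After op 3 (delete): buffer="jmqdmtm" (len 7), cursors c1@2 c2@5, authorship .1..2..
After op 4 (add_cursor(3)): buffer="jmqdmtm" (len 7), cursors c1@2 c3@3 c2@5, authorship .1..2..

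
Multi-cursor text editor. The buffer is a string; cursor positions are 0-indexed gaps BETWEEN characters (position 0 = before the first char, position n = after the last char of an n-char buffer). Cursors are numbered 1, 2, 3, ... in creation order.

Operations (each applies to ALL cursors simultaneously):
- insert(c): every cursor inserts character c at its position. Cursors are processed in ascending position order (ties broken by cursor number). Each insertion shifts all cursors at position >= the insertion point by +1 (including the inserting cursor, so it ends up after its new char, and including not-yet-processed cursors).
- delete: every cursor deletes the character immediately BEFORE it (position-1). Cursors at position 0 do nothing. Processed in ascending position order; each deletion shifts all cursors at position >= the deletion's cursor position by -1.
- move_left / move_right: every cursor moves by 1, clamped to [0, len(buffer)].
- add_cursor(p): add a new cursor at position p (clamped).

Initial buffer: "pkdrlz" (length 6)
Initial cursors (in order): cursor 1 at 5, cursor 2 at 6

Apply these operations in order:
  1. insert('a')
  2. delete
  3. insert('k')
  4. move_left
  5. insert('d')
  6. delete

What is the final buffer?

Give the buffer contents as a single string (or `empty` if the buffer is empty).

After op 1 (insert('a')): buffer="pkdrlaza" (len 8), cursors c1@6 c2@8, authorship .....1.2
After op 2 (delete): buffer="pkdrlz" (len 6), cursors c1@5 c2@6, authorship ......
After op 3 (insert('k')): buffer="pkdrlkzk" (len 8), cursors c1@6 c2@8, authorship .....1.2
After op 4 (move_left): buffer="pkdrlkzk" (len 8), cursors c1@5 c2@7, authorship .....1.2
After op 5 (insert('d')): buffer="pkdrldkzdk" (len 10), cursors c1@6 c2@9, authorship .....11.22
After op 6 (delete): buffer="pkdrlkzk" (len 8), cursors c1@5 c2@7, authorship .....1.2

Answer: pkdrlkzk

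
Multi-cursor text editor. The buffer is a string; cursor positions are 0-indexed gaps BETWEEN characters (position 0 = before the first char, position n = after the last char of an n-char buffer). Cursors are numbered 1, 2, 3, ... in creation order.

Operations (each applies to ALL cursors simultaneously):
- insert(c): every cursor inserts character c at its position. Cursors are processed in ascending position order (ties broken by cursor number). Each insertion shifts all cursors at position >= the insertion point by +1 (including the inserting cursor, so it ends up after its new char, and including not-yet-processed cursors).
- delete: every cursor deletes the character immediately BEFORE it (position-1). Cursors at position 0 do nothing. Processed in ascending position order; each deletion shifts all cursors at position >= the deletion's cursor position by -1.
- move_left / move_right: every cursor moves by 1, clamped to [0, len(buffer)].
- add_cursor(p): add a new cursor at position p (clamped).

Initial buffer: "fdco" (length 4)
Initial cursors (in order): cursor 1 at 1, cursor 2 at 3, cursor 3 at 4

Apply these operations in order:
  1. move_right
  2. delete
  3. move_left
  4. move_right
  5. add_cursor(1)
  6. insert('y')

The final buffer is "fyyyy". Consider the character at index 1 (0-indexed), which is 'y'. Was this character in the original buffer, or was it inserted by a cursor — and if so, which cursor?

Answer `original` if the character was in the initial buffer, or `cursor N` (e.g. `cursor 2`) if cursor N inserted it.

After op 1 (move_right): buffer="fdco" (len 4), cursors c1@2 c2@4 c3@4, authorship ....
After op 2 (delete): buffer="f" (len 1), cursors c1@1 c2@1 c3@1, authorship .
After op 3 (move_left): buffer="f" (len 1), cursors c1@0 c2@0 c3@0, authorship .
After op 4 (move_right): buffer="f" (len 1), cursors c1@1 c2@1 c3@1, authorship .
After op 5 (add_cursor(1)): buffer="f" (len 1), cursors c1@1 c2@1 c3@1 c4@1, authorship .
After op 6 (insert('y')): buffer="fyyyy" (len 5), cursors c1@5 c2@5 c3@5 c4@5, authorship .1234
Authorship (.=original, N=cursor N): . 1 2 3 4
Index 1: author = 1

Answer: cursor 1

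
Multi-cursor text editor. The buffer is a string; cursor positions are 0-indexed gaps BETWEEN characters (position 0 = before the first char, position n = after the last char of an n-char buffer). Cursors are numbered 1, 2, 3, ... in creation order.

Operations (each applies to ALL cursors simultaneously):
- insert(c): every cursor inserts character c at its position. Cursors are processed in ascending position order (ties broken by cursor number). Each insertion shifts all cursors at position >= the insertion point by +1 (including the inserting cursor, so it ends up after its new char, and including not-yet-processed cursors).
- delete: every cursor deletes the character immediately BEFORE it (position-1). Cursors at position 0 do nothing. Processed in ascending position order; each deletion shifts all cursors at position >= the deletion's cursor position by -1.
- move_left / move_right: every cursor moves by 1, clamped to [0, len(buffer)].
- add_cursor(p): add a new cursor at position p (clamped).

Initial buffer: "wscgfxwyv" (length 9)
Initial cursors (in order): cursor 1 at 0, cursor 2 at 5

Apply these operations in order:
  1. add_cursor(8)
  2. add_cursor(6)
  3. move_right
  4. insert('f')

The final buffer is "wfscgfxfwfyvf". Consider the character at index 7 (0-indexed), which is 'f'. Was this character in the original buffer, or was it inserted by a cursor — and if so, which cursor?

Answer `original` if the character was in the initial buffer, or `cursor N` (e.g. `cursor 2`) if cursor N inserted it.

After op 1 (add_cursor(8)): buffer="wscgfxwyv" (len 9), cursors c1@0 c2@5 c3@8, authorship .........
After op 2 (add_cursor(6)): buffer="wscgfxwyv" (len 9), cursors c1@0 c2@5 c4@6 c3@8, authorship .........
After op 3 (move_right): buffer="wscgfxwyv" (len 9), cursors c1@1 c2@6 c4@7 c3@9, authorship .........
After op 4 (insert('f')): buffer="wfscgfxfwfyvf" (len 13), cursors c1@2 c2@8 c4@10 c3@13, authorship .1.....2.4..3
Authorship (.=original, N=cursor N): . 1 . . . . . 2 . 4 . . 3
Index 7: author = 2

Answer: cursor 2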